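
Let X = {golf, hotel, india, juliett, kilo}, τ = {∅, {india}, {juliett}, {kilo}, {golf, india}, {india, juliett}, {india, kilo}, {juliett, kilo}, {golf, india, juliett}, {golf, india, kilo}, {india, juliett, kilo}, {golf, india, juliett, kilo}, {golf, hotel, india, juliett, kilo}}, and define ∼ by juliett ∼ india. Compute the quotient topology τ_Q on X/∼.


X/∼ = {[golf], [hotel], [india=juliett], [kilo]}; |τ_Q| = 7.

Equivalence classes: [golf], [hotel], [india=juliett], [kilo].
Quotient map π: X → X/∼ sends golf ↦ [golf], hotel ↦ [hotel], india ↦ [india=juliett], juliett ↦ [india=juliett], kilo ↦ [kilo].
For each subset V ⊆ X/∼, compute π^{-1}(V) ⊆ X and check whether π^{-1}(V) ∈ τ. V is open in τ_Q iff π^{-1}(V) ∈ τ.
  V = {}: π^{-1}(V) = ∅ ∈ τ ✓.
  V = {[golf]}: π^{-1}(V) = {golf} ∉ τ ✗.
  V = {[hotel]}: π^{-1}(V) = {hotel} ∉ τ ✗.
  V = {[golf], [hotel]}: π^{-1}(V) = {golf, hotel} ∉ τ ✗.
  V = {[india=juliett]}: π^{-1}(V) = {india, juliett} ∈ τ ✓.
  V = {[golf], [india=juliett]}: π^{-1}(V) = {golf, india, juliett} ∈ τ ✓.
  V = {[hotel], [india=juliett]}: π^{-1}(V) = {hotel, india, juliett} ∉ τ ✗.
  V = {[golf], [hotel], [india=juliett]}: π^{-1}(V) = {golf, hotel, india, juliett} ∉ τ ✗.
  V = {[kilo]}: π^{-1}(V) = {kilo} ∈ τ ✓.
  V = {[golf], [kilo]}: π^{-1}(V) = {golf, kilo} ∉ τ ✗.
  V = {[hotel], [kilo]}: π^{-1}(V) = {hotel, kilo} ∉ τ ✗.
  V = {[golf], [hotel], [kilo]}: π^{-1}(V) = {golf, hotel, kilo} ∉ τ ✗.
  V = {[india=juliett], [kilo]}: π^{-1}(V) = {india, juliett, kilo} ∈ τ ✓.
  V = {[golf], [india=juliett], [kilo]}: π^{-1}(V) = {golf, india, juliett, kilo} ∈ τ ✓.
  V = {[hotel], [india=juliett], [kilo]}: π^{-1}(V) = {hotel, india, juliett, kilo} ∉ τ ✗.
  V = {[golf], [hotel], [india=juliett], [kilo]}: π^{-1}(V) = {golf, hotel, india, juliett, kilo} ∈ τ ✓.
Open sets in the quotient: τ_Q = {{}, {[india=juliett]}, {[golf], [india=juliett]}, {[kilo]}, {[india=juliett], [kilo]}, {[golf], [india=juliett], [kilo]}, {[golf], [hotel], [india=juliett], [kilo]}} (7 elements).


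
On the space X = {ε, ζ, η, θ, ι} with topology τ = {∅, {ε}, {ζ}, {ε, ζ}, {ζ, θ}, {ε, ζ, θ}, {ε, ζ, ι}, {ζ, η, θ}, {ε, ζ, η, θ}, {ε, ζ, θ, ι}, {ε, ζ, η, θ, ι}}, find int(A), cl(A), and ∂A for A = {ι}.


int(A) = ∅, cl(A) = {ι}, ∂A = {ι}.

Closed sets in (X, τ) are complements of opens:
  closed(X, τ) = {∅, {η}, {ι}, {ε, ι}, {η, θ}, {η, ι}, {ε, η, ι}, {η, θ, ι}, {ε, η, θ, ι}, {ζ, η, θ, ι}, {ε, ζ, η, θ, ι}}.
int(A) = ⋃ {U ∈ τ : U ⊆ A}. Opens contained in A: ∅.
Taking the union of these: int(A) = ∅.
cl(A) = ⋂ {C closed : A ⊆ C}. Closed sets containing A: {ι}, {ε, ι}, {η, ι}, {ε, η, ι}, {η, θ, ι}, {ε, η, θ, ι}, {ζ, η, θ, ι}, {ε, ζ, η, θ, ι}.
Intersecting these: cl(A) = {ι}.
∂A = cl(A) ∖ int(A) = {ι} ∖ ∅ = {ι}.


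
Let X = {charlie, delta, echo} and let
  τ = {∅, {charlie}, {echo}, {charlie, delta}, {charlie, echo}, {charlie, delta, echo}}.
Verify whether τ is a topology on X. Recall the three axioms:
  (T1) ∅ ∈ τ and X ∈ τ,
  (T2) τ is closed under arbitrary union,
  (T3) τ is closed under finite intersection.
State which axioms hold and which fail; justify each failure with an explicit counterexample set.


τ IS a topology on X.

Axiom (T1): ∅ ∈ τ? Yes; X ∈ τ? Yes.
Axiom (T2/T3): check pairwise unions and intersections of members of τ.
All pairwise intersections and unions checked — each lies in τ. Therefore τ satisfies (T1), (T2), (T3): it IS a topology on X.


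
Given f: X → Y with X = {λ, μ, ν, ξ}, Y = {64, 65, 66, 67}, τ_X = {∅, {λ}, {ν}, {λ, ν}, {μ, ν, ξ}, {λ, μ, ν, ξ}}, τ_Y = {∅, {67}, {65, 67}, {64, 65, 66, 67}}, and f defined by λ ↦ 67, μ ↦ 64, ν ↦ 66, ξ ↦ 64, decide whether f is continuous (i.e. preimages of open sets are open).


f IS continuous.

Compute f^{-1}(U) for each U ∈ τ_Y:
  U = ∅: f^{-1}(U) = ∅ ∈ τ_X ✓.
  U = {67}: f^{-1}(U) = {λ} ∈ τ_X ✓.
  U = {65, 67}: f^{-1}(U) = {λ} ∈ τ_X ✓.
  U = {64, 65, 66, 67}: f^{-1}(U) = {λ, μ, ν, ξ} ∈ τ_X ✓.
Every preimage lies in τ_X, so f IS continuous.


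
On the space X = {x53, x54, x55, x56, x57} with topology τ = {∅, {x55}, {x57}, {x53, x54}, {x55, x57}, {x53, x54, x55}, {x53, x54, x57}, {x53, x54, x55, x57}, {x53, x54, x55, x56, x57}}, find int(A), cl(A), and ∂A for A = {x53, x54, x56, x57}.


int(A) = {x53, x54, x57}, cl(A) = {x53, x54, x56, x57}, ∂A = {x56}.

Closed sets in (X, τ) are complements of opens:
  closed(X, τ) = {∅, {x56}, {x55, x56}, {x56, x57}, {x53, x54, x56}, {x55, x56, x57}, {x53, x54, x55, x56}, {x53, x54, x56, x57}, {x53, x54, x55, x56, x57}}.
int(A) = ⋃ {U ∈ τ : U ⊆ A}. Opens contained in A: ∅, {x57}, {x53, x54}, {x53, x54, x57}.
Taking the union of these: int(A) = {x53, x54, x57}.
cl(A) = ⋂ {C closed : A ⊆ C}. Closed sets containing A: {x53, x54, x56, x57}, {x53, x54, x55, x56, x57}.
Intersecting these: cl(A) = {x53, x54, x56, x57}.
∂A = cl(A) ∖ int(A) = {x53, x54, x56, x57} ∖ {x53, x54, x57} = {x56}.


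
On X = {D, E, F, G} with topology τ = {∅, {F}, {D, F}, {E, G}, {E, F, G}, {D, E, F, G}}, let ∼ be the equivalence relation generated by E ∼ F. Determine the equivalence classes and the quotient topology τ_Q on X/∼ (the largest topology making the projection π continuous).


X/∼ = {[D], [E=F], [G]}; |τ_Q| = 3.

Equivalence classes: [D], [E=F], [G].
Quotient map π: X → X/∼ sends D ↦ [D], E ↦ [E=F], F ↦ [E=F], G ↦ [G].
For each subset V ⊆ X/∼, compute π^{-1}(V) ⊆ X and check whether π^{-1}(V) ∈ τ. V is open in τ_Q iff π^{-1}(V) ∈ τ.
  V = {}: π^{-1}(V) = ∅ ∈ τ ✓.
  V = {[D]}: π^{-1}(V) = {D} ∉ τ ✗.
  V = {[E=F]}: π^{-1}(V) = {E, F} ∉ τ ✗.
  V = {[D], [E=F]}: π^{-1}(V) = {D, E, F} ∉ τ ✗.
  V = {[G]}: π^{-1}(V) = {G} ∉ τ ✗.
  V = {[D], [G]}: π^{-1}(V) = {D, G} ∉ τ ✗.
  V = {[E=F], [G]}: π^{-1}(V) = {E, F, G} ∈ τ ✓.
  V = {[D], [E=F], [G]}: π^{-1}(V) = {D, E, F, G} ∈ τ ✓.
Open sets in the quotient: τ_Q = {{}, {[E=F], [G]}, {[D], [E=F], [G]}} (3 elements).


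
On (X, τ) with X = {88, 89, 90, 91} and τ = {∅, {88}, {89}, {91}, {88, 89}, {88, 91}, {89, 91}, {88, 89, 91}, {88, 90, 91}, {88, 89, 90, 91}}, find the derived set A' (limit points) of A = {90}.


A' = ∅

For each x ∈ X, list the open sets U ∈ τ with x ∈ U, then check whether U ∩ (A ∖ {x}) ≠ ∅ for every such U.
  x = 88: open {88} ∋ x has {88} ∩ (A ∖ {88}) = ∅, so x is NOT a limit point.
  x = 89: open {89} ∋ x has {89} ∩ (A ∖ {89}) = ∅, so x is NOT a limit point.
  x = 90: open {88, 90, 91} ∋ x has {88, 90, 91} ∩ (A ∖ {90}) = ∅, so x is NOT a limit point.
  x = 91: open {91} ∋ x has {91} ∩ (A ∖ {91}) = ∅, so x is NOT a limit point.
Collecting: A' = ∅.


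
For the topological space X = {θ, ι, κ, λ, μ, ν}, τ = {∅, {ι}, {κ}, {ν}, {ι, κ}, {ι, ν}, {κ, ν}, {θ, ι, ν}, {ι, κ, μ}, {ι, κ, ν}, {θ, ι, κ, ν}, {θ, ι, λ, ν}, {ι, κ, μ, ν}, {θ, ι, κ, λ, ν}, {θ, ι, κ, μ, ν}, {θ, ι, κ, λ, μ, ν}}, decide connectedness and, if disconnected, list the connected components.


(X, τ) is connected.

Find clopen sets (U ∈ τ with X ∖ U ∈ τ):
  U = ∅, X ∖ U = {θ, ι, κ, λ, μ, ν} — both open, so U is clopen.
  U = {θ, ι, κ, λ, μ, ν}, X ∖ U = ∅ — both open, so U is clopen.
Only trivial clopens (∅ and X) exist, so (X, τ) is connected.
Compute connected components by grouping points that agree on all clopens:
  component: {θ, ι, κ, λ, μ, ν}


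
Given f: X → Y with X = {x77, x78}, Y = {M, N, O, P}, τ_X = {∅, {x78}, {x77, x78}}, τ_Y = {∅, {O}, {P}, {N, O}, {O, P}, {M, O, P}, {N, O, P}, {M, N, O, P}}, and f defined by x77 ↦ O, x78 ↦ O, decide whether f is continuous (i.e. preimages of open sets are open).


f IS continuous.

Compute f^{-1}(U) for each U ∈ τ_Y:
  U = ∅: f^{-1}(U) = ∅ ∈ τ_X ✓.
  U = {O}: f^{-1}(U) = {x77, x78} ∈ τ_X ✓.
  U = {P}: f^{-1}(U) = ∅ ∈ τ_X ✓.
  U = {N, O}: f^{-1}(U) = {x77, x78} ∈ τ_X ✓.
  U = {O, P}: f^{-1}(U) = {x77, x78} ∈ τ_X ✓.
  U = {M, O, P}: f^{-1}(U) = {x77, x78} ∈ τ_X ✓.
  U = {N, O, P}: f^{-1}(U) = {x77, x78} ∈ τ_X ✓.
  U = {M, N, O, P}: f^{-1}(U) = {x77, x78} ∈ τ_X ✓.
Every preimage lies in τ_X, so f IS continuous.


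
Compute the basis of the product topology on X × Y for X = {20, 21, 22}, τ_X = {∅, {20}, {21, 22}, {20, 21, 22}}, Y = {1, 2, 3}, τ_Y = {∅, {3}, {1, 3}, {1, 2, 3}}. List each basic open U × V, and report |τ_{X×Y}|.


Basis B = {∅ × ∅, {20} × {3}, {20} × {1, 3}, {21, 22} × {3}, {20} × {1, 2, 3}, {20, 21, 22} × {3}, {21, 22} × {1, 3}, {20, 21, 22} × {1, 3}, {21, 22} × {1, 2, 3}, {20, 21, 22} × {1, 2, 3}}; |τ_{X×Y}| = 16.

Enumerate products U × V with U ∈ τ_X, V ∈ τ_Y (deduplicated):
  ∅ × ∅ = {} (∅)
  {20} × {3} = {(20,3)}
  {20} × {1, 3} = {(20,1), (20,3)}
  {21, 22} × {3} = {(21,3), (22,3)}
  {20} × {1, 2, 3} = {(20,1), (20,2), (20,3)}
  {20, 21, 22} × {3} = {(20,3), (21,3), (22,3)}
  {21, 22} × {1, 3} = {(21,1), (21,3), (22,1), (22,3)}
  {20, 21, 22} × {1, 3} = {(20,1), (20,3), (21,1), (21,3), (22,1), (22,3)}
  {21, 22} × {1, 2, 3} = {(21,1), (21,2), (21,3), (22,1), (22,2), (22,3)}
  {20, 21, 22} × {1, 2, 3} = {(20,1), (20,2), (20,3), (21,1), (21,2), (21,3), (22,1), (22,2), (22,3)}
These 10 distinct sets form the basis B.
Close under arbitrary unions to get τ_{X×Y}; counting gives |τ_{X×Y}| = 16.


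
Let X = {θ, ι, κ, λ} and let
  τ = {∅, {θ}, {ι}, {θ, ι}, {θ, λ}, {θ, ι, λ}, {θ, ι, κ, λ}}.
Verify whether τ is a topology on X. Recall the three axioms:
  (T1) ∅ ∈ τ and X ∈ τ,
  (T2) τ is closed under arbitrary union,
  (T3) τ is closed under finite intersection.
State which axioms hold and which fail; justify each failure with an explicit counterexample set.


τ IS a topology on X.

Axiom (T1): ∅ ∈ τ? Yes; X ∈ τ? Yes.
Axiom (T2/T3): check pairwise unions and intersections of members of τ.
All pairwise intersections and unions checked — each lies in τ. Therefore τ satisfies (T1), (T2), (T3): it IS a topology on X.


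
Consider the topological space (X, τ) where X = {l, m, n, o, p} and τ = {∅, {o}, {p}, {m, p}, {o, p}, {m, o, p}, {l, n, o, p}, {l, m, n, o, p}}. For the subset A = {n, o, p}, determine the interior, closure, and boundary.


int(A) = {o, p}, cl(A) = {l, m, n, o, p}, ∂A = {l, m, n}.

Closed sets in (X, τ) are complements of opens:
  closed(X, τ) = {∅, {m}, {l, n}, {l, m, n}, {l, n, o}, {l, m, n, o}, {l, m, n, p}, {l, m, n, o, p}}.
int(A) = ⋃ {U ∈ τ : U ⊆ A}. Opens contained in A: ∅, {o}, {p}, {o, p}.
Taking the union of these: int(A) = {o, p}.
cl(A) = ⋂ {C closed : A ⊆ C}. Closed sets containing A: {l, m, n, o, p}.
Intersecting these: cl(A) = {l, m, n, o, p}.
∂A = cl(A) ∖ int(A) = {l, m, n, o, p} ∖ {o, p} = {l, m, n}.


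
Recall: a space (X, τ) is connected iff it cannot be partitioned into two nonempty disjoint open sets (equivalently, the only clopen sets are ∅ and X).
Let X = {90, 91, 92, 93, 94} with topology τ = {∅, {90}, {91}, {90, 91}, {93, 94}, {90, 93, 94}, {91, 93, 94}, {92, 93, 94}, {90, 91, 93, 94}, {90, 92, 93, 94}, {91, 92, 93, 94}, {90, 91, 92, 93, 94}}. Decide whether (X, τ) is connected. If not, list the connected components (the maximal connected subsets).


(X, τ) is disconnected; components = [{90}, {91}, {92, 93, 94}].

Find clopen sets (U ∈ τ with X ∖ U ∈ τ):
  U = ∅, X ∖ U = {90, 91, 92, 93, 94} — both open, so U is clopen.
  U = {90}, X ∖ U = {91, 92, 93, 94} — both open, so U is clopen.
  U = {91}, X ∖ U = {90, 92, 93, 94} — both open, so U is clopen.
  U = {90, 91}, X ∖ U = {92, 93, 94} — both open, so U is clopen.
  U = {92, 93, 94}, X ∖ U = {90, 91} — both open, so U is clopen.
  U = {90, 92, 93, 94}, X ∖ U = {91} — both open, so U is clopen.
  U = {91, 92, 93, 94}, X ∖ U = {90} — both open, so U is clopen.
  U = {90, 91, 92, 93, 94}, X ∖ U = ∅ — both open, so U is clopen.
Nontrivial clopen(s) exist: e.g. {91}. So (X, τ) is disconnected.
Compute connected components by grouping points that agree on all clopens:
  component: {90}
  component: {91}
  component: {92, 93, 94}


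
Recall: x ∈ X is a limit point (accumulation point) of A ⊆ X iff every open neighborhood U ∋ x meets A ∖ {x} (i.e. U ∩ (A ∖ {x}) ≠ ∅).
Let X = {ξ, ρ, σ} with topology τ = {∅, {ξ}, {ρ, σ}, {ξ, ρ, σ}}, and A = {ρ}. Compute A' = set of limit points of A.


A' = {σ}

For each x ∈ X, list the open sets U ∈ τ with x ∈ U, then check whether U ∩ (A ∖ {x}) ≠ ∅ for every such U.
  x = ξ: open {ξ} ∋ x has {ξ} ∩ (A ∖ {ξ}) = ∅, so x is NOT a limit point.
  x = ρ: open {ρ, σ} ∋ x has {ρ, σ} ∩ (A ∖ {ρ}) = ∅, so x is NOT a limit point.
  x = σ: opens ∋ x are {ρ, σ}, {ξ, ρ, σ}; each meets A ∖ {σ}, so x IS a limit point.
Collecting: A' = {σ}.


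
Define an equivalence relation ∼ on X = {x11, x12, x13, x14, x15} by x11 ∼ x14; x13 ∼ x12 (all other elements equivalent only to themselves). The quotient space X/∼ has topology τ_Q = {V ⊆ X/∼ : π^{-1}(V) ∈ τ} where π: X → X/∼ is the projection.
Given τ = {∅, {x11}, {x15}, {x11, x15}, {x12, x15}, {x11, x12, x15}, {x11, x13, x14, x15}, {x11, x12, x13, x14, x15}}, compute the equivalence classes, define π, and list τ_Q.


X/∼ = {[x11=x14], [x12=x13], [x15]}; |τ_Q| = 3.

Equivalence classes: [x11=x14], [x12=x13], [x15].
Quotient map π: X → X/∼ sends x11 ↦ [x11=x14], x12 ↦ [x12=x13], x13 ↦ [x12=x13], x14 ↦ [x11=x14], x15 ↦ [x15].
For each subset V ⊆ X/∼, compute π^{-1}(V) ⊆ X and check whether π^{-1}(V) ∈ τ. V is open in τ_Q iff π^{-1}(V) ∈ τ.
  V = {}: π^{-1}(V) = ∅ ∈ τ ✓.
  V = {[x11=x14]}: π^{-1}(V) = {x11, x14} ∉ τ ✗.
  V = {[x12=x13]}: π^{-1}(V) = {x12, x13} ∉ τ ✗.
  V = {[x11=x14], [x12=x13]}: π^{-1}(V) = {x11, x12, x13, x14} ∉ τ ✗.
  V = {[x15]}: π^{-1}(V) = {x15} ∈ τ ✓.
  V = {[x11=x14], [x15]}: π^{-1}(V) = {x11, x14, x15} ∉ τ ✗.
  V = {[x12=x13], [x15]}: π^{-1}(V) = {x12, x13, x15} ∉ τ ✗.
  V = {[x11=x14], [x12=x13], [x15]}: π^{-1}(V) = {x11, x12, x13, x14, x15} ∈ τ ✓.
Open sets in the quotient: τ_Q = {{}, {[x15]}, {[x11=x14], [x12=x13], [x15]}} (3 elements).


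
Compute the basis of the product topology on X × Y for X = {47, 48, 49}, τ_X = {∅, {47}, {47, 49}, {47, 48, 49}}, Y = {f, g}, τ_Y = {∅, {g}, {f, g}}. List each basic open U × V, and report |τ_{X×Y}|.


Basis B = {∅ × ∅, {47} × {g}, {47} × {f, g}, {47, 49} × {g}, {47, 48, 49} × {g}, {47, 49} × {f, g}, {47, 48, 49} × {f, g}}; |τ_{X×Y}| = 10.

Enumerate products U × V with U ∈ τ_X, V ∈ τ_Y (deduplicated):
  ∅ × ∅ = {} (∅)
  {47} × {g} = {(47,g)}
  {47} × {f, g} = {(47,f), (47,g)}
  {47, 49} × {g} = {(47,g), (49,g)}
  {47, 48, 49} × {g} = {(47,g), (48,g), (49,g)}
  {47, 49} × {f, g} = {(47,f), (47,g), (49,f), (49,g)}
  {47, 48, 49} × {f, g} = {(47,f), (47,g), (48,f), (48,g), (49,f), (49,g)}
These 7 distinct sets form the basis B.
Close under arbitrary unions to get τ_{X×Y}; counting gives |τ_{X×Y}| = 10.


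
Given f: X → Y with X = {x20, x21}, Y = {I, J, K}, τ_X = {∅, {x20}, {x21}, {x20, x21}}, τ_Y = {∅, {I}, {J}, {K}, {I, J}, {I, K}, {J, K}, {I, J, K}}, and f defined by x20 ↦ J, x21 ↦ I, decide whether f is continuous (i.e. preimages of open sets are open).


f IS continuous.

Compute f^{-1}(U) for each U ∈ τ_Y:
  U = ∅: f^{-1}(U) = ∅ ∈ τ_X ✓.
  U = {I}: f^{-1}(U) = {x21} ∈ τ_X ✓.
  U = {J}: f^{-1}(U) = {x20} ∈ τ_X ✓.
  U = {K}: f^{-1}(U) = ∅ ∈ τ_X ✓.
  U = {I, J}: f^{-1}(U) = {x20, x21} ∈ τ_X ✓.
  U = {I, K}: f^{-1}(U) = {x21} ∈ τ_X ✓.
  U = {J, K}: f^{-1}(U) = {x20} ∈ τ_X ✓.
  U = {I, J, K}: f^{-1}(U) = {x20, x21} ∈ τ_X ✓.
Every preimage lies in τ_X, so f IS continuous.


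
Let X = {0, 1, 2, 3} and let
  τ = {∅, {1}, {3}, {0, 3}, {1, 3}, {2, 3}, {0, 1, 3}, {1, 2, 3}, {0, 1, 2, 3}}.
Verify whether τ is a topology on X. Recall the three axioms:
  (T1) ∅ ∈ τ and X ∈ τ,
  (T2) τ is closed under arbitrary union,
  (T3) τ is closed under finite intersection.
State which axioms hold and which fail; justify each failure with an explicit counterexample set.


τ is NOT a topology on X.

Axiom (T1): ∅ ∈ τ? Yes; X ∈ τ? Yes.
Axiom (T2/T3): check pairwise unions and intersections of members of τ.
Counterexample for (T2): {0, 3} ∪ {2, 3} = {0, 2, 3} ∉ τ. Therefore τ is NOT a topology.


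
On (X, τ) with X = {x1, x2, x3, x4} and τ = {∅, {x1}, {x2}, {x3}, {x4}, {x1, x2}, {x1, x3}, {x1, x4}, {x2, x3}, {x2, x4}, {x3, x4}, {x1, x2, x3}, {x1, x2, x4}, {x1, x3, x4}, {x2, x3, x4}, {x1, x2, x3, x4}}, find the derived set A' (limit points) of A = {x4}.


A' = ∅

For each x ∈ X, list the open sets U ∈ τ with x ∈ U, then check whether U ∩ (A ∖ {x}) ≠ ∅ for every such U.
  x = x1: open {x1} ∋ x has {x1} ∩ (A ∖ {x1}) = ∅, so x is NOT a limit point.
  x = x2: open {x2} ∋ x has {x2} ∩ (A ∖ {x2}) = ∅, so x is NOT a limit point.
  x = x3: open {x3} ∋ x has {x3} ∩ (A ∖ {x3}) = ∅, so x is NOT a limit point.
  x = x4: open {x4} ∋ x has {x4} ∩ (A ∖ {x4}) = ∅, so x is NOT a limit point.
Collecting: A' = ∅.


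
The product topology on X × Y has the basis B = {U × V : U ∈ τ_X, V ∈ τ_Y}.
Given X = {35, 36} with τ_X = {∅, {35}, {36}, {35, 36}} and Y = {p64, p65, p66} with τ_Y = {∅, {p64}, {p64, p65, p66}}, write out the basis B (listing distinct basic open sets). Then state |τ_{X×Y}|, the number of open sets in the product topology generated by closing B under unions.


Basis B = {∅ × ∅, {35} × {p64}, {36} × {p64}, {35, 36} × {p64}, {35} × {p64, p65, p66}, {36} × {p64, p65, p66}, {35, 36} × {p64, p65, p66}}; |τ_{X×Y}| = 9.

Enumerate products U × V with U ∈ τ_X, V ∈ τ_Y (deduplicated):
  ∅ × ∅ = {} (∅)
  {35} × {p64} = {(35,p64)}
  {36} × {p64} = {(36,p64)}
  {35, 36} × {p64} = {(35,p64), (36,p64)}
  {35} × {p64, p65, p66} = {(35,p64), (35,p65), (35,p66)}
  {36} × {p64, p65, p66} = {(36,p64), (36,p65), (36,p66)}
  {35, 36} × {p64, p65, p66} = {(35,p64), (35,p65), (35,p66), (36,p64), (36,p65), (36,p66)}
These 7 distinct sets form the basis B.
Close under arbitrary unions to get τ_{X×Y}; counting gives |τ_{X×Y}| = 9.


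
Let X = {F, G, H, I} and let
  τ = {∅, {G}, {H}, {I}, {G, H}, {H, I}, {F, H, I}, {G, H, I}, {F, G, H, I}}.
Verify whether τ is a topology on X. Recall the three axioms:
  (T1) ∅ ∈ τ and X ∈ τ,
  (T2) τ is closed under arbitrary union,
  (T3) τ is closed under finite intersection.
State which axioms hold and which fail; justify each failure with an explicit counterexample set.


τ is NOT a topology on X.

Axiom (T1): ∅ ∈ τ? Yes; X ∈ τ? Yes.
Axiom (T2/T3): check pairwise unions and intersections of members of τ.
Counterexample for (T2): {G} ∪ {I} = {G, I} ∉ τ. Therefore τ is NOT a topology.


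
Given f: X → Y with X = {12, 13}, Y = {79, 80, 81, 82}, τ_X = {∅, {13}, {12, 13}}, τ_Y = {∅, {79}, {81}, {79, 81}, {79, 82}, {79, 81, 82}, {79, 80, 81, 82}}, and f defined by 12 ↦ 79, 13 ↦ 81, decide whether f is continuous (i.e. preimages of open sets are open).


f is NOT continuous.

Compute f^{-1}(U) for each U ∈ τ_Y:
  U = ∅: f^{-1}(U) = ∅ ∈ τ_X ✓.
  U = {79}: f^{-1}(U) = {12} ∉ τ_X ✗.
  U = {81}: f^{-1}(U) = {13} ∈ τ_X ✓.
  U = {79, 81}: f^{-1}(U) = {12, 13} ∈ τ_X ✓.
  U = {79, 82}: f^{-1}(U) = {12} ∉ τ_X ✗.
  U = {79, 81, 82}: f^{-1}(U) = {12, 13} ∈ τ_X ✓.
  U = {79, 80, 81, 82}: f^{-1}(U) = {12, 13} ∈ τ_X ✓.
Found U = {79} with f^{-1}(U) = {12} not in τ_X. Therefore f is NOT continuous.


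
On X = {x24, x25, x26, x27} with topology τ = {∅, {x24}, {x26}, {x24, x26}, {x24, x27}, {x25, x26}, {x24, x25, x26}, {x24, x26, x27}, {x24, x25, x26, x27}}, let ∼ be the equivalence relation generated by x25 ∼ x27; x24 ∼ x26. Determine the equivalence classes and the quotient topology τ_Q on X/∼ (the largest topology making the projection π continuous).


X/∼ = {[x24=x26], [x25=x27]}; |τ_Q| = 3.

Equivalence classes: [x24=x26], [x25=x27].
Quotient map π: X → X/∼ sends x24 ↦ [x24=x26], x25 ↦ [x25=x27], x26 ↦ [x24=x26], x27 ↦ [x25=x27].
For each subset V ⊆ X/∼, compute π^{-1}(V) ⊆ X and check whether π^{-1}(V) ∈ τ. V is open in τ_Q iff π^{-1}(V) ∈ τ.
  V = {}: π^{-1}(V) = ∅ ∈ τ ✓.
  V = {[x24=x26]}: π^{-1}(V) = {x24, x26} ∈ τ ✓.
  V = {[x25=x27]}: π^{-1}(V) = {x25, x27} ∉ τ ✗.
  V = {[x24=x26], [x25=x27]}: π^{-1}(V) = {x24, x25, x26, x27} ∈ τ ✓.
Open sets in the quotient: τ_Q = {{}, {[x24=x26]}, {[x24=x26], [x25=x27]}} (3 elements).


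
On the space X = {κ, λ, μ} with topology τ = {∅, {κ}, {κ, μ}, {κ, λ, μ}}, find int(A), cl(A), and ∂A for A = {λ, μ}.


int(A) = ∅, cl(A) = {λ, μ}, ∂A = {λ, μ}.

Closed sets in (X, τ) are complements of opens:
  closed(X, τ) = {∅, {λ}, {λ, μ}, {κ, λ, μ}}.
int(A) = ⋃ {U ∈ τ : U ⊆ A}. Opens contained in A: ∅.
Taking the union of these: int(A) = ∅.
cl(A) = ⋂ {C closed : A ⊆ C}. Closed sets containing A: {λ, μ}, {κ, λ, μ}.
Intersecting these: cl(A) = {λ, μ}.
∂A = cl(A) ∖ int(A) = {λ, μ} ∖ ∅ = {λ, μ}.


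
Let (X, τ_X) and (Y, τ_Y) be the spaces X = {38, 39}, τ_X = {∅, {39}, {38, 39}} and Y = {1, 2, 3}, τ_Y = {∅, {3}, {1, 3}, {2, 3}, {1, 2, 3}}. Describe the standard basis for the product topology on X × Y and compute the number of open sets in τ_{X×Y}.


Basis B = {∅ × ∅, {39} × {3}, {38, 39} × {3}, {39} × {1, 3}, {39} × {2, 3}, {39} × {1, 2, 3}, {38, 39} × {1, 3}, {38, 39} × {2, 3}, {38, 39} × {1, 2, 3}}; |τ_{X×Y}| = 14.

Enumerate products U × V with U ∈ τ_X, V ∈ τ_Y (deduplicated):
  ∅ × ∅ = {} (∅)
  {39} × {3} = {(39,3)}
  {38, 39} × {3} = {(38,3), (39,3)}
  {39} × {1, 3} = {(39,1), (39,3)}
  {39} × {2, 3} = {(39,2), (39,3)}
  {39} × {1, 2, 3} = {(39,1), (39,2), (39,3)}
  {38, 39} × {1, 3} = {(38,1), (38,3), (39,1), (39,3)}
  {38, 39} × {2, 3} = {(38,2), (38,3), (39,2), (39,3)}
  {38, 39} × {1, 2, 3} = {(38,1), (38,2), (38,3), (39,1), (39,2), (39,3)}
These 9 distinct sets form the basis B.
Close under arbitrary unions to get τ_{X×Y}; counting gives |τ_{X×Y}| = 14.


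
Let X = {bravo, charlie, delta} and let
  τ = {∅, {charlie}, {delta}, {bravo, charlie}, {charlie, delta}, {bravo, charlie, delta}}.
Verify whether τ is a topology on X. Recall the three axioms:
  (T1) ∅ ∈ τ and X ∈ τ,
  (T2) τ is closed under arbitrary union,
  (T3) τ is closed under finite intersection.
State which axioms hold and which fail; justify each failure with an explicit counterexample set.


τ IS a topology on X.

Axiom (T1): ∅ ∈ τ? Yes; X ∈ τ? Yes.
Axiom (T2/T3): check pairwise unions and intersections of members of τ.
All pairwise intersections and unions checked — each lies in τ. Therefore τ satisfies (T1), (T2), (T3): it IS a topology on X.


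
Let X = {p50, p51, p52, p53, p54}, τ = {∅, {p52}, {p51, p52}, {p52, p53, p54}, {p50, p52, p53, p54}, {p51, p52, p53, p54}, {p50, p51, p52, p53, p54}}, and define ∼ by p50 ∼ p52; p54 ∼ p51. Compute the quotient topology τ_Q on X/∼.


X/∼ = {[p50=p52], [p51=p54], [p53]}; |τ_Q| = 2.

Equivalence classes: [p50=p52], [p51=p54], [p53].
Quotient map π: X → X/∼ sends p50 ↦ [p50=p52], p51 ↦ [p51=p54], p52 ↦ [p50=p52], p53 ↦ [p53], p54 ↦ [p51=p54].
For each subset V ⊆ X/∼, compute π^{-1}(V) ⊆ X and check whether π^{-1}(V) ∈ τ. V is open in τ_Q iff π^{-1}(V) ∈ τ.
  V = {}: π^{-1}(V) = ∅ ∈ τ ✓.
  V = {[p50=p52]}: π^{-1}(V) = {p50, p52} ∉ τ ✗.
  V = {[p51=p54]}: π^{-1}(V) = {p51, p54} ∉ τ ✗.
  V = {[p50=p52], [p51=p54]}: π^{-1}(V) = {p50, p51, p52, p54} ∉ τ ✗.
  V = {[p53]}: π^{-1}(V) = {p53} ∉ τ ✗.
  V = {[p50=p52], [p53]}: π^{-1}(V) = {p50, p52, p53} ∉ τ ✗.
  V = {[p51=p54], [p53]}: π^{-1}(V) = {p51, p53, p54} ∉ τ ✗.
  V = {[p50=p52], [p51=p54], [p53]}: π^{-1}(V) = {p50, p51, p52, p53, p54} ∈ τ ✓.
Open sets in the quotient: τ_Q = {{}, {[p50=p52], [p51=p54], [p53]}} (2 elements).


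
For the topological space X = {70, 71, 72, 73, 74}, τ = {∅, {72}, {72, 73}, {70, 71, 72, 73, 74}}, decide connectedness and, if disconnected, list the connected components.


(X, τ) is connected.

Find clopen sets (U ∈ τ with X ∖ U ∈ τ):
  U = ∅, X ∖ U = {70, 71, 72, 73, 74} — both open, so U is clopen.
  U = {70, 71, 72, 73, 74}, X ∖ U = ∅ — both open, so U is clopen.
Only trivial clopens (∅ and X) exist, so (X, τ) is connected.
Compute connected components by grouping points that agree on all clopens:
  component: {70, 71, 72, 73, 74}


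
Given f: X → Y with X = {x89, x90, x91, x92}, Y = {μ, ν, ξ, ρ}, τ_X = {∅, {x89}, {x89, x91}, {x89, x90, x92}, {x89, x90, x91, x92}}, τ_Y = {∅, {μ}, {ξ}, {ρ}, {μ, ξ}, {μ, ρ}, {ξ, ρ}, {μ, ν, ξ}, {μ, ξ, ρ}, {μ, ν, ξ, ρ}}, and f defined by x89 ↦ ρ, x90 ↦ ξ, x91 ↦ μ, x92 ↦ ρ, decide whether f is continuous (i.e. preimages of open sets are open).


f is NOT continuous.

Compute f^{-1}(U) for each U ∈ τ_Y:
  U = ∅: f^{-1}(U) = ∅ ∈ τ_X ✓.
  U = {μ}: f^{-1}(U) = {x91} ∉ τ_X ✗.
  U = {ξ}: f^{-1}(U) = {x90} ∉ τ_X ✗.
  U = {ρ}: f^{-1}(U) = {x89, x92} ∉ τ_X ✗.
  U = {μ, ξ}: f^{-1}(U) = {x90, x91} ∉ τ_X ✗.
  U = {μ, ρ}: f^{-1}(U) = {x89, x91, x92} ∉ τ_X ✗.
  U = {ξ, ρ}: f^{-1}(U) = {x89, x90, x92} ∈ τ_X ✓.
  U = {μ, ν, ξ}: f^{-1}(U) = {x90, x91} ∉ τ_X ✗.
  U = {μ, ξ, ρ}: f^{-1}(U) = {x89, x90, x91, x92} ∈ τ_X ✓.
  U = {μ, ν, ξ, ρ}: f^{-1}(U) = {x89, x90, x91, x92} ∈ τ_X ✓.
Found U = {μ} with f^{-1}(U) = {x91} not in τ_X. Therefore f is NOT continuous.


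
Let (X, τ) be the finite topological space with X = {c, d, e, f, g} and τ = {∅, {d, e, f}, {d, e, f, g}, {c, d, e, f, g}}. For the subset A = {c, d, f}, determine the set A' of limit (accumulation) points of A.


A' = {c, d, e, f, g}

For each x ∈ X, list the open sets U ∈ τ with x ∈ U, then check whether U ∩ (A ∖ {x}) ≠ ∅ for every such U.
  x = c: opens ∋ x are {c, d, e, f, g}; each meets A ∖ {c}, so x IS a limit point.
  x = d: opens ∋ x are {d, e, f}, {d, e, f, g}, {c, d, e, f, g}; each meets A ∖ {d}, so x IS a limit point.
  x = e: opens ∋ x are {d, e, f}, {d, e, f, g}, {c, d, e, f, g}; each meets A ∖ {e}, so x IS a limit point.
  x = f: opens ∋ x are {d, e, f}, {d, e, f, g}, {c, d, e, f, g}; each meets A ∖ {f}, so x IS a limit point.
  x = g: opens ∋ x are {d, e, f, g}, {c, d, e, f, g}; each meets A ∖ {g}, so x IS a limit point.
Collecting: A' = {c, d, e, f, g}.


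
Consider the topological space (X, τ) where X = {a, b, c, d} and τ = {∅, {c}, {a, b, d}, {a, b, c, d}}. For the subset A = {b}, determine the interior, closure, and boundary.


int(A) = ∅, cl(A) = {a, b, d}, ∂A = {a, b, d}.

Closed sets in (X, τ) are complements of opens:
  closed(X, τ) = {∅, {c}, {a, b, d}, {a, b, c, d}}.
int(A) = ⋃ {U ∈ τ : U ⊆ A}. Opens contained in A: ∅.
Taking the union of these: int(A) = ∅.
cl(A) = ⋂ {C closed : A ⊆ C}. Closed sets containing A: {a, b, d}, {a, b, c, d}.
Intersecting these: cl(A) = {a, b, d}.
∂A = cl(A) ∖ int(A) = {a, b, d} ∖ ∅ = {a, b, d}.


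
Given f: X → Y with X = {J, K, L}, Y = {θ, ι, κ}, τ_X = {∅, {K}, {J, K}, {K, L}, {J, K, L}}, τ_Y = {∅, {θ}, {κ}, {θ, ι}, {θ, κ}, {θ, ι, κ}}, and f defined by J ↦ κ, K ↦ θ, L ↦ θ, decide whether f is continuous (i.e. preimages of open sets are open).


f is NOT continuous.

Compute f^{-1}(U) for each U ∈ τ_Y:
  U = ∅: f^{-1}(U) = ∅ ∈ τ_X ✓.
  U = {θ}: f^{-1}(U) = {K, L} ∈ τ_X ✓.
  U = {κ}: f^{-1}(U) = {J} ∉ τ_X ✗.
  U = {θ, ι}: f^{-1}(U) = {K, L} ∈ τ_X ✓.
  U = {θ, κ}: f^{-1}(U) = {J, K, L} ∈ τ_X ✓.
  U = {θ, ι, κ}: f^{-1}(U) = {J, K, L} ∈ τ_X ✓.
Found U = {κ} with f^{-1}(U) = {J} not in τ_X. Therefore f is NOT continuous.


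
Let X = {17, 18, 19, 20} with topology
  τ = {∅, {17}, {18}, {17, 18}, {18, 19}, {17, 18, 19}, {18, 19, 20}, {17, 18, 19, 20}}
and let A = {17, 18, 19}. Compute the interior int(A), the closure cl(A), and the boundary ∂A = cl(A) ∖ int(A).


int(A) = {17, 18, 19}, cl(A) = {17, 18, 19, 20}, ∂A = {20}.

Closed sets in (X, τ) are complements of opens:
  closed(X, τ) = {∅, {17}, {20}, {17, 20}, {19, 20}, {17, 19, 20}, {18, 19, 20}, {17, 18, 19, 20}}.
int(A) = ⋃ {U ∈ τ : U ⊆ A}. Opens contained in A: ∅, {17}, {18}, {17, 18}, {18, 19}, {17, 18, 19}.
Taking the union of these: int(A) = {17, 18, 19}.
cl(A) = ⋂ {C closed : A ⊆ C}. Closed sets containing A: {17, 18, 19, 20}.
Intersecting these: cl(A) = {17, 18, 19, 20}.
∂A = cl(A) ∖ int(A) = {17, 18, 19, 20} ∖ {17, 18, 19} = {20}.


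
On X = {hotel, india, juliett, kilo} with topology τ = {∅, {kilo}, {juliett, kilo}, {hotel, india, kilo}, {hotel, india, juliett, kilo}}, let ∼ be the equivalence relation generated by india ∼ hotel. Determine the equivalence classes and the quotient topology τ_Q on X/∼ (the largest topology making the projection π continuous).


X/∼ = {[hotel=india], [juliett], [kilo]}; |τ_Q| = 5.

Equivalence classes: [hotel=india], [juliett], [kilo].
Quotient map π: X → X/∼ sends hotel ↦ [hotel=india], india ↦ [hotel=india], juliett ↦ [juliett], kilo ↦ [kilo].
For each subset V ⊆ X/∼, compute π^{-1}(V) ⊆ X and check whether π^{-1}(V) ∈ τ. V is open in τ_Q iff π^{-1}(V) ∈ τ.
  V = {}: π^{-1}(V) = ∅ ∈ τ ✓.
  V = {[hotel=india]}: π^{-1}(V) = {hotel, india} ∉ τ ✗.
  V = {[juliett]}: π^{-1}(V) = {juliett} ∉ τ ✗.
  V = {[hotel=india], [juliett]}: π^{-1}(V) = {hotel, india, juliett} ∉ τ ✗.
  V = {[kilo]}: π^{-1}(V) = {kilo} ∈ τ ✓.
  V = {[hotel=india], [kilo]}: π^{-1}(V) = {hotel, india, kilo} ∈ τ ✓.
  V = {[juliett], [kilo]}: π^{-1}(V) = {juliett, kilo} ∈ τ ✓.
  V = {[hotel=india], [juliett], [kilo]}: π^{-1}(V) = {hotel, india, juliett, kilo} ∈ τ ✓.
Open sets in the quotient: τ_Q = {{}, {[kilo]}, {[hotel=india], [kilo]}, {[juliett], [kilo]}, {[hotel=india], [juliett], [kilo]}} (5 elements).


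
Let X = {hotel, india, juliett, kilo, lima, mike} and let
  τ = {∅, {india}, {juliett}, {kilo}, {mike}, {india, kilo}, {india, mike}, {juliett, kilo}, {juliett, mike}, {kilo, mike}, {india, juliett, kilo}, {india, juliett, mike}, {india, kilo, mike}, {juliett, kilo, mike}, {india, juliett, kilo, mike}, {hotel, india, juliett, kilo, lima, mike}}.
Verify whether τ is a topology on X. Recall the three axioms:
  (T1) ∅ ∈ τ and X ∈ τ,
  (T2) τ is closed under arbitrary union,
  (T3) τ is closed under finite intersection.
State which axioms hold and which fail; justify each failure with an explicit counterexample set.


τ is NOT a topology on X.

Axiom (T1): ∅ ∈ τ? Yes; X ∈ τ? Yes.
Axiom (T2/T3): check pairwise unions and intersections of members of τ.
Counterexample for (T2): {india} ∪ {juliett} = {india, juliett} ∉ τ. Therefore τ is NOT a topology.


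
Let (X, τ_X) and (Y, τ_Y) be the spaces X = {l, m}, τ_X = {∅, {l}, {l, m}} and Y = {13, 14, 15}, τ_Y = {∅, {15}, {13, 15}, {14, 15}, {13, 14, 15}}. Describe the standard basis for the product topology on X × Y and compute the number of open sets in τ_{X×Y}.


Basis B = {∅ × ∅, {l} × {15}, {l} × {13, 15}, {l} × {14, 15}, {l, m} × {15}, {l} × {13, 14, 15}, {l, m} × {13, 15}, {l, m} × {14, 15}, {l, m} × {13, 14, 15}}; |τ_{X×Y}| = 14.

Enumerate products U × V with U ∈ τ_X, V ∈ τ_Y (deduplicated):
  ∅ × ∅ = {} (∅)
  {l} × {15} = {(l,15)}
  {l} × {13, 15} = {(l,13), (l,15)}
  {l} × {14, 15} = {(l,14), (l,15)}
  {l, m} × {15} = {(l,15), (m,15)}
  {l} × {13, 14, 15} = {(l,13), (l,14), (l,15)}
  {l, m} × {13, 15} = {(l,13), (l,15), (m,13), (m,15)}
  {l, m} × {14, 15} = {(l,14), (l,15), (m,14), (m,15)}
  {l, m} × {13, 14, 15} = {(l,13), (l,14), (l,15), (m,13), (m,14), (m,15)}
These 9 distinct sets form the basis B.
Close under arbitrary unions to get τ_{X×Y}; counting gives |τ_{X×Y}| = 14.


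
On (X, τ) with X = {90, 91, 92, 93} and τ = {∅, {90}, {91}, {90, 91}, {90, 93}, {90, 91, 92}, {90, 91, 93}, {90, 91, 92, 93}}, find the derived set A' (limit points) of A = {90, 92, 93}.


A' = {92, 93}

For each x ∈ X, list the open sets U ∈ τ with x ∈ U, then check whether U ∩ (A ∖ {x}) ≠ ∅ for every such U.
  x = 90: open {90} ∋ x has {90} ∩ (A ∖ {90}) = ∅, so x is NOT a limit point.
  x = 91: open {91} ∋ x has {91} ∩ (A ∖ {91}) = ∅, so x is NOT a limit point.
  x = 92: opens ∋ x are {90, 91, 92}, {90, 91, 92, 93}; each meets A ∖ {92}, so x IS a limit point.
  x = 93: opens ∋ x are {90, 93}, {90, 91, 93}, {90, 91, 92, 93}; each meets A ∖ {93}, so x IS a limit point.
Collecting: A' = {92, 93}.


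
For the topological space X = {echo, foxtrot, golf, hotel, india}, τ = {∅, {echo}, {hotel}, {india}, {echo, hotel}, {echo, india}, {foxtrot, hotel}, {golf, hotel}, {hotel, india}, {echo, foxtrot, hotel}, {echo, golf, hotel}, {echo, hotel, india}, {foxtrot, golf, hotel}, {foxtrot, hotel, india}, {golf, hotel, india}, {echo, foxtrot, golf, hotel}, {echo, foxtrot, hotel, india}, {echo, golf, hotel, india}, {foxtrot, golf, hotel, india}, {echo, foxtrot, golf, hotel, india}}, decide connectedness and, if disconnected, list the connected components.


(X, τ) is disconnected; components = [{echo}, {india}, {foxtrot, golf, hotel}].

Find clopen sets (U ∈ τ with X ∖ U ∈ τ):
  U = ∅, X ∖ U = {echo, foxtrot, golf, hotel, india} — both open, so U is clopen.
  U = {echo}, X ∖ U = {foxtrot, golf, hotel, india} — both open, so U is clopen.
  U = {india}, X ∖ U = {echo, foxtrot, golf, hotel} — both open, so U is clopen.
  U = {echo, india}, X ∖ U = {foxtrot, golf, hotel} — both open, so U is clopen.
  U = {foxtrot, golf, hotel}, X ∖ U = {echo, india} — both open, so U is clopen.
  U = {echo, foxtrot, golf, hotel}, X ∖ U = {india} — both open, so U is clopen.
  U = {foxtrot, golf, hotel, india}, X ∖ U = {echo} — both open, so U is clopen.
  U = {echo, foxtrot, golf, hotel, india}, X ∖ U = ∅ — both open, so U is clopen.
Nontrivial clopen(s) exist: e.g. {echo, foxtrot, golf, hotel}. So (X, τ) is disconnected.
Compute connected components by grouping points that agree on all clopens:
  component: {echo}
  component: {india}
  component: {foxtrot, golf, hotel}


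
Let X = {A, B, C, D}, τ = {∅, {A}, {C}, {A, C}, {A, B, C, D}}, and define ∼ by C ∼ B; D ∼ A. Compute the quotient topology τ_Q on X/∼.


X/∼ = {[A=D], [B=C]}; |τ_Q| = 2.

Equivalence classes: [A=D], [B=C].
Quotient map π: X → X/∼ sends A ↦ [A=D], B ↦ [B=C], C ↦ [B=C], D ↦ [A=D].
For each subset V ⊆ X/∼, compute π^{-1}(V) ⊆ X and check whether π^{-1}(V) ∈ τ. V is open in τ_Q iff π^{-1}(V) ∈ τ.
  V = {}: π^{-1}(V) = ∅ ∈ τ ✓.
  V = {[A=D]}: π^{-1}(V) = {A, D} ∉ τ ✗.
  V = {[B=C]}: π^{-1}(V) = {B, C} ∉ τ ✗.
  V = {[A=D], [B=C]}: π^{-1}(V) = {A, B, C, D} ∈ τ ✓.
Open sets in the quotient: τ_Q = {{}, {[A=D], [B=C]}} (2 elements).


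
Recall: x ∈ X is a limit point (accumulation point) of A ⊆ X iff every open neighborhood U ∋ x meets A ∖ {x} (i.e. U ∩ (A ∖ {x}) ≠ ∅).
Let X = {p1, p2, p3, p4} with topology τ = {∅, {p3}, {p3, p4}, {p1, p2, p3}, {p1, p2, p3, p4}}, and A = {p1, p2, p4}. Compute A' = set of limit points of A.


A' = {p1, p2}

For each x ∈ X, list the open sets U ∈ τ with x ∈ U, then check whether U ∩ (A ∖ {x}) ≠ ∅ for every such U.
  x = p1: opens ∋ x are {p1, p2, p3}, {p1, p2, p3, p4}; each meets A ∖ {p1}, so x IS a limit point.
  x = p2: opens ∋ x are {p1, p2, p3}, {p1, p2, p3, p4}; each meets A ∖ {p2}, so x IS a limit point.
  x = p3: open {p3} ∋ x has {p3} ∩ (A ∖ {p3}) = ∅, so x is NOT a limit point.
  x = p4: open {p3, p4} ∋ x has {p3, p4} ∩ (A ∖ {p4}) = ∅, so x is NOT a limit point.
Collecting: A' = {p1, p2}.


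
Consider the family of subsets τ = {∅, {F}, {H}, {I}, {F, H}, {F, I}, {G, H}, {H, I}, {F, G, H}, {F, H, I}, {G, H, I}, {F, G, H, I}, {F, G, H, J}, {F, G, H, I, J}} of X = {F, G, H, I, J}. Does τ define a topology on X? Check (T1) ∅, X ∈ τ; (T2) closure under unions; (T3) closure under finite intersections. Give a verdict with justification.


τ IS a topology on X.

Axiom (T1): ∅ ∈ τ? Yes; X ∈ τ? Yes.
Axiom (T2/T3): check pairwise unions and intersections of members of τ.
All pairwise intersections and unions checked — each lies in τ. Therefore τ satisfies (T1), (T2), (T3): it IS a topology on X.


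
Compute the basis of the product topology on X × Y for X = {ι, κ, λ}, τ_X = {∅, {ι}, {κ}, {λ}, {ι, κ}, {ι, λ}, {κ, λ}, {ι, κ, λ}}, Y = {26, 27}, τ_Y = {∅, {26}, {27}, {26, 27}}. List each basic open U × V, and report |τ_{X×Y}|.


Basis B = {∅ × ∅, {ι} × {26}, {ι} × {27}, {κ} × {26}, {κ} × {27}, {λ} × {26}, {λ} × {27}, {ι} × {26, 27}, {ι, κ} × {26}, {ι, λ} × {26}, {ι, κ} × {27}, {ι, λ} × {27}, {κ} × {26, 27}, {κ, λ} × {26}, {κ, λ} × {27}, {λ} × {26, 27}, {ι, κ, λ} × {26}, {ι, κ, λ} × {27}, {ι, κ} × {26, 27}, {ι, λ} × {26, 27}, {κ, λ} × {26, 27}, {ι, κ, λ} × {26, 27}}; |τ_{X×Y}| = 64.

Enumerate products U × V with U ∈ τ_X, V ∈ τ_Y (deduplicated):
  ∅ × ∅ = {} (∅)
  {ι} × {26} = {(ι,26)}
  {ι} × {27} = {(ι,27)}
  {κ} × {26} = {(κ,26)}
  {κ} × {27} = {(κ,27)}
  {λ} × {26} = {(λ,26)}
  {λ} × {27} = {(λ,27)}
  {ι} × {26, 27} = {(ι,26), (ι,27)}
  {ι, κ} × {26} = {(ι,26), (κ,26)}
  {ι, λ} × {26} = {(ι,26), (λ,26)}
  {ι, κ} × {27} = {(ι,27), (κ,27)}
  {ι, λ} × {27} = {(ι,27), (λ,27)}
  {κ} × {26, 27} = {(κ,26), (κ,27)}
  {κ, λ} × {26} = {(κ,26), (λ,26)}
  {κ, λ} × {27} = {(κ,27), (λ,27)}
  {λ} × {26, 27} = {(λ,26), (λ,27)}
  {ι, κ, λ} × {26} = {(ι,26), (κ,26), (λ,26)}
  {ι, κ, λ} × {27} = {(ι,27), (κ,27), (λ,27)}
  {ι, κ} × {26, 27} = {(ι,26), (ι,27), (κ,26), (κ,27)}
  {ι, λ} × {26, 27} = {(ι,26), (ι,27), (λ,26), (λ,27)}
  {κ, λ} × {26, 27} = {(κ,26), (κ,27), (λ,26), (λ,27)}
  {ι, κ, λ} × {26, 27} = {(ι,26), (ι,27), (κ,26), (κ,27), (λ,26), (λ,27)}
These 22 distinct sets form the basis B.
Close under arbitrary unions to get τ_{X×Y}; counting gives |τ_{X×Y}| = 64.


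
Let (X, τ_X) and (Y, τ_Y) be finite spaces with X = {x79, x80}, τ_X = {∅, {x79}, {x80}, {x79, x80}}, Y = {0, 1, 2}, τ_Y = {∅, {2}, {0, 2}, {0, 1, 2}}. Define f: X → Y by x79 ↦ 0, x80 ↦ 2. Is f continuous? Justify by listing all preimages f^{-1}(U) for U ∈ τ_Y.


f IS continuous.

Compute f^{-1}(U) for each U ∈ τ_Y:
  U = ∅: f^{-1}(U) = ∅ ∈ τ_X ✓.
  U = {2}: f^{-1}(U) = {x80} ∈ τ_X ✓.
  U = {0, 2}: f^{-1}(U) = {x79, x80} ∈ τ_X ✓.
  U = {0, 1, 2}: f^{-1}(U) = {x79, x80} ∈ τ_X ✓.
Every preimage lies in τ_X, so f IS continuous.


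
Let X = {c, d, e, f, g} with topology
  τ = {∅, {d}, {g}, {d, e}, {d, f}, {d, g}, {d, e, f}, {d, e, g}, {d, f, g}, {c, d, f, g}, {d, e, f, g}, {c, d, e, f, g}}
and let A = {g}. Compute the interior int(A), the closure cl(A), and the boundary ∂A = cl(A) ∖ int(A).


int(A) = {g}, cl(A) = {c, g}, ∂A = {c}.

Closed sets in (X, τ) are complements of opens:
  closed(X, τ) = {∅, {c}, {e}, {c, e}, {c, f}, {c, g}, {c, e, f}, {c, e, g}, {c, f, g}, {c, d, e, f}, {c, e, f, g}, {c, d, e, f, g}}.
int(A) = ⋃ {U ∈ τ : U ⊆ A}. Opens contained in A: ∅, {g}.
Taking the union of these: int(A) = {g}.
cl(A) = ⋂ {C closed : A ⊆ C}. Closed sets containing A: {c, g}, {c, e, g}, {c, f, g}, {c, e, f, g}, {c, d, e, f, g}.
Intersecting these: cl(A) = {c, g}.
∂A = cl(A) ∖ int(A) = {c, g} ∖ {g} = {c}.
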